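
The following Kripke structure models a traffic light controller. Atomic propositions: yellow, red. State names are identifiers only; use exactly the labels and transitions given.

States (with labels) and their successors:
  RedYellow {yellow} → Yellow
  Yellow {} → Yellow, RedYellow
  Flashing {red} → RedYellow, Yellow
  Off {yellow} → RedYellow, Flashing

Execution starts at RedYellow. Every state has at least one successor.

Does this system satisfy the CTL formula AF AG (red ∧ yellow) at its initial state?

States satisfying AG (red ∧ yellow): ∅.
States satisfying AF AG (red ∧ yellow): ∅.
There is a path from RedYellow along which AG (red ∧ yellow) never holds.
RedYellow ∉ Sat(AF AG (red ∧ yellow)).

Violated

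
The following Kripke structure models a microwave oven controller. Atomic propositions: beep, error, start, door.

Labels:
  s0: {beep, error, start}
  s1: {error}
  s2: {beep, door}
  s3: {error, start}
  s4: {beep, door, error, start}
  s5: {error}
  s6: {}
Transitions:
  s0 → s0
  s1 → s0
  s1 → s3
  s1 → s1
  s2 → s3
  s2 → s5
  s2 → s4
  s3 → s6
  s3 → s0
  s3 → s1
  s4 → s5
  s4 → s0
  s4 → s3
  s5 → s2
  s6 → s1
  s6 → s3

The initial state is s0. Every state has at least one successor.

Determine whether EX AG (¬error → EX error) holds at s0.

States satisfying AG (¬error → EX error): {s0, s1, s2, s3, s4, s5, s6}.
States satisfying EX AG (¬error → EX error): {s0, s1, s2, s3, s4, s5, s6}.
s0 ∈ Sat(EX AG (¬error → EX error)).

Yes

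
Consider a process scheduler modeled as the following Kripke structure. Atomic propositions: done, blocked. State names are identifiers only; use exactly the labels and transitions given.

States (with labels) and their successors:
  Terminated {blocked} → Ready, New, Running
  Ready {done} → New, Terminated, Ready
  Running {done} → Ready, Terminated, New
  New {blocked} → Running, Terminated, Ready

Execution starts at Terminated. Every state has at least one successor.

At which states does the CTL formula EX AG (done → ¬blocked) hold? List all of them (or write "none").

{Terminated, Ready, Running, New}

States satisfying AG (done → ¬blocked): {Terminated, Ready, Running, New}.
States satisfying EX AG (done → ¬blocked): {Terminated, Ready, Running, New}.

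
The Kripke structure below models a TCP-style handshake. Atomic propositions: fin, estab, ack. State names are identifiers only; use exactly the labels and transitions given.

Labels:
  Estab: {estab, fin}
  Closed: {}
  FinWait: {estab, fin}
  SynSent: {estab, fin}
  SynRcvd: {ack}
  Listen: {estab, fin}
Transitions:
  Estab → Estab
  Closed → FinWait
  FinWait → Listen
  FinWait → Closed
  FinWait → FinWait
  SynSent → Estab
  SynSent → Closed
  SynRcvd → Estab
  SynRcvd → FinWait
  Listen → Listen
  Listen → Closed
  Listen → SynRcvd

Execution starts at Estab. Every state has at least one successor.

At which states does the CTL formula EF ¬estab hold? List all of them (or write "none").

States satisfying ¬estab: {Closed, SynRcvd}.
States satisfying EF ¬estab: {Closed, FinWait, SynSent, SynRcvd, Listen}.

{Closed, FinWait, SynSent, SynRcvd, Listen}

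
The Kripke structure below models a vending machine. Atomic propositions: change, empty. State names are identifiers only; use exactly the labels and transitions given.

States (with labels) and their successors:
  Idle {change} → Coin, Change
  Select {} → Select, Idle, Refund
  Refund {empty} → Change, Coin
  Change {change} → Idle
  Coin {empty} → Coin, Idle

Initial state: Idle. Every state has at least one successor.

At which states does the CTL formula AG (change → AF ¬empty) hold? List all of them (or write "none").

States satisfying change → AF ¬empty: {Idle, Select, Refund, Change, Coin}.
States satisfying AG (change → AF ¬empty): {Idle, Select, Refund, Change, Coin}.

{Idle, Select, Refund, Change, Coin}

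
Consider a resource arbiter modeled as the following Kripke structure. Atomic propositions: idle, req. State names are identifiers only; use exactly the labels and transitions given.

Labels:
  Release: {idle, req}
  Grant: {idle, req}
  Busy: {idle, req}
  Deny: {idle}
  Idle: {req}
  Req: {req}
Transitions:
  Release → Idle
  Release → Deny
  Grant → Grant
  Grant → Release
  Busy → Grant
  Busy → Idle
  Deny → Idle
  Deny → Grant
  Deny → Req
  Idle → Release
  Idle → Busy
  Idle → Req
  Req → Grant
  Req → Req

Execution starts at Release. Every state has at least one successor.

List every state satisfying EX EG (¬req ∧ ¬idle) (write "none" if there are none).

States satisfying EG (¬req ∧ ¬idle): ∅.
States satisfying EX EG (¬req ∧ ¬idle): ∅.

none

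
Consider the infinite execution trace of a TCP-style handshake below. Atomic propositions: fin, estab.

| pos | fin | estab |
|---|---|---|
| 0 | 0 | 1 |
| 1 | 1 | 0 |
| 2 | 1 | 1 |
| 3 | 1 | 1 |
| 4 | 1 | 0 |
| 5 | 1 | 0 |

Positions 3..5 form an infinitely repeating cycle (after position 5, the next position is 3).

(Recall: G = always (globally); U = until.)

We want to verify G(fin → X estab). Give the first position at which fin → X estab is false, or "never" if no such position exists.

Check fin → X estab at each position in order: 0 ✓, 1 ✓, 2 ✓.
At position 3 the labels are {estab, fin} and the next position 4 has {fin}, so fin → X estab is false there. This is the first violation.

3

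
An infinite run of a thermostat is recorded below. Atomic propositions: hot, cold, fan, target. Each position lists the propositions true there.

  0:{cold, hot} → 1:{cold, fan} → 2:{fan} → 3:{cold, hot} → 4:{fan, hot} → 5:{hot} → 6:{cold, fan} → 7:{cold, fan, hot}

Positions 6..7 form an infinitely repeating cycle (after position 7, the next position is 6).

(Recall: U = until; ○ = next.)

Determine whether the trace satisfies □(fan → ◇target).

Does not hold

fan → ◇target must hold at every position from 0 onward. It fails at position 1, so □(fan → ◇target) is false.
Positions where fan holds: 1, 2, 4, 6, 7.
Check ◇target at each: 1→fails, 2→fails, 4→fails, 6→fails, 7→fails.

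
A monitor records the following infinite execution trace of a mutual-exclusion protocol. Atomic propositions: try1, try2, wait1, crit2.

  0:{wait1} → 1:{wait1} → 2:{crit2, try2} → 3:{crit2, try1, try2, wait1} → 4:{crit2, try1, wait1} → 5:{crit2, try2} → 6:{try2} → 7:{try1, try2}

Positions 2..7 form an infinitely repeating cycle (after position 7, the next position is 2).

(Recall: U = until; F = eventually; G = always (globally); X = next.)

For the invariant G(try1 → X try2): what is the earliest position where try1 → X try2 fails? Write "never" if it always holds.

3

Check try1 → X try2 at each position in order: 0 ✓, 1 ✓, 2 ✓.
At position 3 the labels are {crit2, try1, try2, wait1} and the next position 4 has {crit2, try1, wait1}, so try1 → X try2 is false there. This is the first violation.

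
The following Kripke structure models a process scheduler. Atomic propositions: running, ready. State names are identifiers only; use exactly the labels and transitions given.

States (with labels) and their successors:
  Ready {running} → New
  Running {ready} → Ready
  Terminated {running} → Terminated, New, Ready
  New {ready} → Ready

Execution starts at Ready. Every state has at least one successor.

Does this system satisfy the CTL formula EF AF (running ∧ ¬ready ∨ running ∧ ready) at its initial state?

States satisfying AF (running ∧ ¬ready ∨ running ∧ ready): {Ready, Running, Terminated, New}.
States satisfying EF AF (running ∧ ¬ready ∨ running ∧ ready): {Ready, Running, Terminated, New}.
Some path from Ready reaches a state where AF (running ∧ ¬ready ∨ running ∧ ready) holds.
Ready ∈ Sat(EF AF (running ∧ ¬ready ∨ running ∧ ready)).

Yes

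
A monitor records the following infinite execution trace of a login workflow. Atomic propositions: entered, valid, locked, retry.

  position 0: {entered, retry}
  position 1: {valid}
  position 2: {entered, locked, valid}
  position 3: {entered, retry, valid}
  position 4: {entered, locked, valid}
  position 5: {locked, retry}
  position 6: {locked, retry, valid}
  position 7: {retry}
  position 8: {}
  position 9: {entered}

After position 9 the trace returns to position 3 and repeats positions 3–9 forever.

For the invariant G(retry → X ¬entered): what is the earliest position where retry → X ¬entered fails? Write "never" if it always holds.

3

Check retry → X ¬entered at each position in order: 0 ✓, 1 ✓, 2 ✓.
At position 3 the labels are {entered, retry, valid} and the next position 4 has {entered, locked, valid}, so retry → X ¬entered is false there. This is the first violation.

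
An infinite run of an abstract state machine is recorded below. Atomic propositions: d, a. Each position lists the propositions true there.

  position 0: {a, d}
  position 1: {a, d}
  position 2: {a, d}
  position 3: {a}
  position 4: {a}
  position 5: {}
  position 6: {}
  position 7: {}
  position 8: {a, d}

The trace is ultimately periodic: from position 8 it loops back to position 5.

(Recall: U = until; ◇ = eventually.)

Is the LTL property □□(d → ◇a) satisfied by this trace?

Yes

□(d → ◇a) holds at every position 0..8, and those are all positions ever visited, so □□(d → ◇a) holds.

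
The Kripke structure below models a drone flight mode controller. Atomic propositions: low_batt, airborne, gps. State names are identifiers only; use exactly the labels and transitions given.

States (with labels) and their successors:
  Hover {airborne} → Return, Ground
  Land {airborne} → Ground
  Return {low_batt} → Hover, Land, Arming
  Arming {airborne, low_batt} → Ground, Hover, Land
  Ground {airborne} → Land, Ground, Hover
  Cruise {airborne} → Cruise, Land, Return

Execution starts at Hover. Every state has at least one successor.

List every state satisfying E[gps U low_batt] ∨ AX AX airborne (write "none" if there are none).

{Hover, Land, Return, Arming}

States satisfying gps: ∅.
States satisfying low_batt: {Return, Arming}.
States satisfying E[gps U low_batt]: {Return, Arming}.
States satisfying AX airborne: {Land, Return, Arming, Ground}.
States satisfying AX AX airborne: {Hover, Land}.
States satisfying E[gps U low_batt] ∨ AX AX airborne: {Hover, Land, Return, Arming}.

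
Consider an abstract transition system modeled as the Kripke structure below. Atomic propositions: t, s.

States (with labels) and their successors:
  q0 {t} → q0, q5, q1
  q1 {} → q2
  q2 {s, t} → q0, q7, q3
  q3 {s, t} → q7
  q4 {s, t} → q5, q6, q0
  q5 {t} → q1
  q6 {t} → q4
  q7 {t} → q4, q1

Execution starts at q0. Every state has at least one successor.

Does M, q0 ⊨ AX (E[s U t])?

States satisfying E[s U t]: {q0, q2, q3, q4, q5, q6, q7}.
States satisfying AX (E[s U t]): {q1, q2, q3, q4, q6}.
q0 ∉ Sat(AX (E[s U t])).

Does not hold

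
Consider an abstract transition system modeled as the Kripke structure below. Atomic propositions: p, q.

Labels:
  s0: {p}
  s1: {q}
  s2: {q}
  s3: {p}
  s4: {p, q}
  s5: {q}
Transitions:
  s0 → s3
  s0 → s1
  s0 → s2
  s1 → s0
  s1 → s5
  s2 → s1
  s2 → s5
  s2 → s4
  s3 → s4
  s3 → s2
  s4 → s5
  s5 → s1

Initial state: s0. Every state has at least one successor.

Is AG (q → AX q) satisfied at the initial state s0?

Violated

States satisfying q → AX q: {s0, s2, s3, s4, s5}.
States satisfying AG (q → AX q): ∅.
s1 is reachable from s0 and violates q → AX q, so AG fails at s0.
s0 ∉ Sat(AG (q → AX q)).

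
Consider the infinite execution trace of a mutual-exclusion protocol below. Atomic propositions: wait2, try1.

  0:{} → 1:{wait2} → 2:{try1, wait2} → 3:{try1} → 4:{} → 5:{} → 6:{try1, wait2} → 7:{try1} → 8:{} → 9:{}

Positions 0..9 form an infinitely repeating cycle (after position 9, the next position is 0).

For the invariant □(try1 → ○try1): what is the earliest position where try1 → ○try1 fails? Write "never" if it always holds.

3

Check try1 → ○try1 at each position in order: 0 ✓, 1 ✓, 2 ✓.
At position 3 the labels are {try1} and the next position 4 has {}, so try1 → ○try1 is false there. This is the first violation.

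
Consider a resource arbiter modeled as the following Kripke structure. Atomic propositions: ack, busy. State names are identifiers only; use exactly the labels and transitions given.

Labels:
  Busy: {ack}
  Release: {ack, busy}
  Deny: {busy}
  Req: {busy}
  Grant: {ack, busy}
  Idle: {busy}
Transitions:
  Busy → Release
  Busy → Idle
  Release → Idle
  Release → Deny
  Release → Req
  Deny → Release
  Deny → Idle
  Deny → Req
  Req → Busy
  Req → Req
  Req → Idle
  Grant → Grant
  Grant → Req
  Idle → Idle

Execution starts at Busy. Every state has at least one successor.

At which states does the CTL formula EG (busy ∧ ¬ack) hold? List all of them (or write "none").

States satisfying busy ∧ ¬ack: {Deny, Req, Idle}.
States satisfying EG (busy ∧ ¬ack): {Deny, Req, Idle}.

{Deny, Req, Idle}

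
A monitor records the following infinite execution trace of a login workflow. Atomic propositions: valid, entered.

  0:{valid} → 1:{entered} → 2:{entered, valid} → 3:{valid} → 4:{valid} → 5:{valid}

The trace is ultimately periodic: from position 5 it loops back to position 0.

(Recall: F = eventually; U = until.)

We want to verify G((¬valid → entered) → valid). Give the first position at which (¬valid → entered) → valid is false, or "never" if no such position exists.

1

Check (¬valid → entered) → valid at each position in order: 0 ✓.
At position 1 the labels are {entered}, so (¬valid → entered) → valid is false there. This is the first violation.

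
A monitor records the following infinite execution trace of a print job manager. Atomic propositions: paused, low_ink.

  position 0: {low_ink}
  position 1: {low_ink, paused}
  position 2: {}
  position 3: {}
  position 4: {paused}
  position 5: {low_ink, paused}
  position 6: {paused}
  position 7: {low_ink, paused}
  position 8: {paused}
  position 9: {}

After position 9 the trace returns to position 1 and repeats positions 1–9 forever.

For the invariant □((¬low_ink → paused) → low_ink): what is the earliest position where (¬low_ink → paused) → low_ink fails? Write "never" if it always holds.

Check (¬low_ink → paused) → low_ink at each position in order: 0 ✓, 1 ✓, 2 ✓, 3 ✓.
At position 4 the labels are {paused}, so (¬low_ink → paused) → low_ink is false there. This is the first violation.

4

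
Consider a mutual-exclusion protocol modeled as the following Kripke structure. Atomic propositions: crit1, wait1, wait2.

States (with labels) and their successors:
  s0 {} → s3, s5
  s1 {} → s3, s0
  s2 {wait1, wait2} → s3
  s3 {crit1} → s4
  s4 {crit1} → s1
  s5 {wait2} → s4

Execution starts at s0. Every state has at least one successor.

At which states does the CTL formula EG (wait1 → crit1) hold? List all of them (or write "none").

{s0, s1, s3, s4, s5}

States satisfying wait1 → crit1: {s0, s1, s3, s4, s5}.
States satisfying EG (wait1 → crit1): {s0, s1, s3, s4, s5}.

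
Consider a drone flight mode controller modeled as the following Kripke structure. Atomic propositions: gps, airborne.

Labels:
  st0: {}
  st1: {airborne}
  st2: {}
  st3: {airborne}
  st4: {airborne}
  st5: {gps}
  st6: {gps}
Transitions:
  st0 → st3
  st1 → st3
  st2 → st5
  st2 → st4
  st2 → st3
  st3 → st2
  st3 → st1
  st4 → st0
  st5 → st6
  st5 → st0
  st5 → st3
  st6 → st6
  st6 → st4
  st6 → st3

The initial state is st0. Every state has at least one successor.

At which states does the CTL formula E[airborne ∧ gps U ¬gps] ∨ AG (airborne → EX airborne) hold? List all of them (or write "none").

States satisfying airborne ∧ gps: ∅.
States satisfying ¬gps: {st0, st1, st2, st3, st4}.
States satisfying E[airborne ∧ gps U ¬gps]: {st0, st1, st2, st3, st4}.
States satisfying airborne → EX airborne: {st0, st1, st2, st3, st5, st6}.
States satisfying AG (airborne → EX airborne): ∅.
States satisfying E[airborne ∧ gps U ¬gps] ∨ AG (airborne → EX airborne): {st0, st1, st2, st3, st4}.

{st0, st1, st2, st3, st4}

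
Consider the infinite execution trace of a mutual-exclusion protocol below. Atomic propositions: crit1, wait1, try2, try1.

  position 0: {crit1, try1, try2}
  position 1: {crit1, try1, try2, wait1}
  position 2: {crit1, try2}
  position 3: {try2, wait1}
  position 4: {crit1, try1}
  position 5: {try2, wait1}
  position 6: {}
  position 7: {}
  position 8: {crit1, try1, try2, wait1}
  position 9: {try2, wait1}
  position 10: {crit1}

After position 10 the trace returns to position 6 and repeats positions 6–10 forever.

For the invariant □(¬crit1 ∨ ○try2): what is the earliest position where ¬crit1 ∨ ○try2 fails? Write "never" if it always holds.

10

Check ¬crit1 ∨ ○try2 at each position in order: 0 ✓, 1 ✓, 2 ✓, 3 ✓, 4 ✓, 5 ✓, 6 ✓, 7 ✓, 8 ✓, 9 ✓.
At position 10 the labels are {crit1} and the next position 6 has {}, so ¬crit1 ∨ ○try2 is false there. This is the first violation.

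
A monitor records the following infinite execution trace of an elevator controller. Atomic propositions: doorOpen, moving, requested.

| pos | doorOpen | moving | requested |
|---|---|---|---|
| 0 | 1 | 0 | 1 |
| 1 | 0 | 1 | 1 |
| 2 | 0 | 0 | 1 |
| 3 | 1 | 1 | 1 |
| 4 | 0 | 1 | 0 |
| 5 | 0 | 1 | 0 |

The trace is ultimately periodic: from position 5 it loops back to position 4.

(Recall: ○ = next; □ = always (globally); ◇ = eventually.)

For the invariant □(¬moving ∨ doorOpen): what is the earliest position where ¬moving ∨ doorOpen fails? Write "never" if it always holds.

1

Check ¬moving ∨ doorOpen at each position in order: 0 ✓.
At position 1 the labels are {moving, requested}, so ¬moving ∨ doorOpen is false there. This is the first violation.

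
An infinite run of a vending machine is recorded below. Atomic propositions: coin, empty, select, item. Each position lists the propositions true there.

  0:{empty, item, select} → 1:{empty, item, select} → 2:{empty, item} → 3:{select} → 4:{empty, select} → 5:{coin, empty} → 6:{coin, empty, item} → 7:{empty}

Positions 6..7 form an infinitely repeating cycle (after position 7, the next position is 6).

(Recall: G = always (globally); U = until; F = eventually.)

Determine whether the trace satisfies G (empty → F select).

Does not hold

empty → F select must hold at every position from 0 onward. It fails at position 5, so G (empty → F select) is false.
Positions where empty holds: 0, 1, 2, 4, 5, 6, 7.
Check F select at each: 0→ok, 1→ok, 2→ok, 4→ok, 5→fails, 6→fails, 7→fails.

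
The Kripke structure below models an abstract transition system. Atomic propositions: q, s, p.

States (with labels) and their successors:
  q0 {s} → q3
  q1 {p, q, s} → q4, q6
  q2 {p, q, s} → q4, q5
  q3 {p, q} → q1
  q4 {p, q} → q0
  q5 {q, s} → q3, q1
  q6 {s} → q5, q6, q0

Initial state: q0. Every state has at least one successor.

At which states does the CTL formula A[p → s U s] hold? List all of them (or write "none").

States satisfying p → s: {q0, q1, q2, q5, q6}.
States satisfying s: {q0, q1, q2, q5, q6}.
States satisfying A[p → s U s]: {q0, q1, q2, q5, q6}.

{q0, q1, q2, q5, q6}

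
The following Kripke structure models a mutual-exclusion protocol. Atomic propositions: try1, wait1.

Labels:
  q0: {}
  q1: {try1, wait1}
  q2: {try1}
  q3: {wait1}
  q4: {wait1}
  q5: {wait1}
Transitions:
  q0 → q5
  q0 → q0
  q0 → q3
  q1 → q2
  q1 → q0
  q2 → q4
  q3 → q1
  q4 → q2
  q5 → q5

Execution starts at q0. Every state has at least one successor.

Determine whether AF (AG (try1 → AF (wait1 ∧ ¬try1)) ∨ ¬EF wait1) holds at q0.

Violated

States satisfying AG (try1 → AF (wait1 ∧ ¬try1)) ∨ ¬EF wait1: {q2, q4, q5}.
States satisfying AF (AG (try1 → AF (wait1 ∧ ¬try1)) ∨ ¬EF wait1): {q2, q4, q5}.
There is a path from q0 along which AG (try1 → AF (wait1 ∧ ¬try1)) ∨ ¬EF wait1 never holds.
q0 ∉ Sat(AF (AG (try1 → AF (wait1 ∧ ¬try1)) ∨ ¬EF wait1)).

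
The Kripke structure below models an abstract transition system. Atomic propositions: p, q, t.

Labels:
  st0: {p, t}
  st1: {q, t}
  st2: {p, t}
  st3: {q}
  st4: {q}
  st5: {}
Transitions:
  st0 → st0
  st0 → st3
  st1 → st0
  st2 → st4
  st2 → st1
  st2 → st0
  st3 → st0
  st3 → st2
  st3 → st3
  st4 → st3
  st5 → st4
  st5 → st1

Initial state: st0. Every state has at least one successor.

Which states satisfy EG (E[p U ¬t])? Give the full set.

States satisfying E[p U ¬t]: {st0, st2, st3, st4, st5}.
States satisfying EG (E[p U ¬t]): {st0, st2, st3, st4, st5}.

{st0, st2, st3, st4, st5}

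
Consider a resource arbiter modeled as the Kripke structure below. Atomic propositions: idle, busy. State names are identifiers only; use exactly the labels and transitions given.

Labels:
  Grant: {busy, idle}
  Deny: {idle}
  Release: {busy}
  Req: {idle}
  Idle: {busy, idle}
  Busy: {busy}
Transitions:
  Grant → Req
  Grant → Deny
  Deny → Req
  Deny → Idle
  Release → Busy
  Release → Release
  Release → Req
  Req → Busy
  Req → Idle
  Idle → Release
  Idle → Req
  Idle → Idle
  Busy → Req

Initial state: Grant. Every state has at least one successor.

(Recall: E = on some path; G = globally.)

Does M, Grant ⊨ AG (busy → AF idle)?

Violated

States satisfying busy → AF idle: {Grant, Deny, Req, Idle, Busy}.
States satisfying AG (busy → AF idle): ∅.
Release is reachable from Grant and violates busy → AF idle, so AG fails at Grant.
Grant ∉ Sat(AG (busy → AF idle)).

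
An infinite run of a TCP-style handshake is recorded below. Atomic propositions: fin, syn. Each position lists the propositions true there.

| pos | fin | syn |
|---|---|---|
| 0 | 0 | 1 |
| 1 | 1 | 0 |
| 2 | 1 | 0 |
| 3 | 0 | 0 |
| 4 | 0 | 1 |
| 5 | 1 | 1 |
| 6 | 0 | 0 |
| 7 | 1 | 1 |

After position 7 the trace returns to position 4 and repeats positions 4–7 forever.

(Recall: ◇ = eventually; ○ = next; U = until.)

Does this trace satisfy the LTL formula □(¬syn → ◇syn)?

Yes

¬syn → ◇syn holds at every position 0..7, and those are all positions ever visited, so □(¬syn → ◇syn) holds.
Positions where ¬syn holds: 1, 2, 3, 6.
Check ◇syn at each: 1→ok, 2→ok, 3→ok, 6→ok.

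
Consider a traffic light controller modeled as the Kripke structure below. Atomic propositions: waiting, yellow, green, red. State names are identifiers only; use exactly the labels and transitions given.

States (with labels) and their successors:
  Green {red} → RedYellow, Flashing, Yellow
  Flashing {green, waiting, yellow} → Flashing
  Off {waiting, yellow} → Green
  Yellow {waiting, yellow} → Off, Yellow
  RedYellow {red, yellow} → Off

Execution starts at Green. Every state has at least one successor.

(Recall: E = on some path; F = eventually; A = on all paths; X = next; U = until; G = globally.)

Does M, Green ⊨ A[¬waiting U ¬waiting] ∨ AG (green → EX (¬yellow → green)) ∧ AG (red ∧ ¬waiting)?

States satisfying ¬waiting: {Green, RedYellow}.
States satisfying A[¬waiting U ¬waiting]: {Green, RedYellow}.
States satisfying green → EX (¬yellow → green): {Green, Flashing, Off, Yellow, RedYellow}.
States satisfying AG (green → EX (¬yellow → green)): {Green, Flashing, Off, Yellow, RedYellow}.
States satisfying red ∧ ¬waiting: {Green, RedYellow}.
States satisfying AG (red ∧ ¬waiting): ∅.
States satisfying A[¬waiting U ¬waiting] ∨ AG (green → EX (¬yellow → green)) ∧ AG (red ∧ ¬waiting): {Green, RedYellow}.
Green ∈ Sat(A[¬waiting U ¬waiting] ∨ AG (green → EX (¬yellow → green)) ∧ AG (red ∧ ¬waiting)).

Holds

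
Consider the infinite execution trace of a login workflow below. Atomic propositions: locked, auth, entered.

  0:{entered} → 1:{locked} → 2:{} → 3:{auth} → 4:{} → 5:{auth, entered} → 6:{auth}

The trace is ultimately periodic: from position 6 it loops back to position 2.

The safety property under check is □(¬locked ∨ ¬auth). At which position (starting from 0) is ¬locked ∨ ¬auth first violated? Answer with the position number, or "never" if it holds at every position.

¬locked ∨ ¬auth holds at every position 0..6, and those are all the positions the trace ever visits, so the invariant □(¬locked ∨ ¬auth) is never violated.

never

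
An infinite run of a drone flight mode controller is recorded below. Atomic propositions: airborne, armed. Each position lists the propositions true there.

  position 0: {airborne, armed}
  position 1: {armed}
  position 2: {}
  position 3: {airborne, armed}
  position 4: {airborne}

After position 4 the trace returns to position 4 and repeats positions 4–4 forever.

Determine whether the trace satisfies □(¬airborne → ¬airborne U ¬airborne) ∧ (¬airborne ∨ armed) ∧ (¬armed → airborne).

Yes

¬airborne → ¬airborne U ¬airborne holds at every position 0..4, and those are all positions ever visited, so □(¬airborne → ¬airborne U ¬airborne) holds.
Positions where ¬airborne holds: 1, 2.
Check ¬airborne U ¬airborne at each: 1→ok, 2→ok.
At position 0: □(¬airborne → ¬airborne U ¬airborne) is true; (¬airborne ∨ armed) ∧ (¬armed → airborne) is true; so □(¬airborne → ¬airborne U ¬airborne) ∧ (¬airborne ∨ armed) ∧ (¬armed → airborne) is true.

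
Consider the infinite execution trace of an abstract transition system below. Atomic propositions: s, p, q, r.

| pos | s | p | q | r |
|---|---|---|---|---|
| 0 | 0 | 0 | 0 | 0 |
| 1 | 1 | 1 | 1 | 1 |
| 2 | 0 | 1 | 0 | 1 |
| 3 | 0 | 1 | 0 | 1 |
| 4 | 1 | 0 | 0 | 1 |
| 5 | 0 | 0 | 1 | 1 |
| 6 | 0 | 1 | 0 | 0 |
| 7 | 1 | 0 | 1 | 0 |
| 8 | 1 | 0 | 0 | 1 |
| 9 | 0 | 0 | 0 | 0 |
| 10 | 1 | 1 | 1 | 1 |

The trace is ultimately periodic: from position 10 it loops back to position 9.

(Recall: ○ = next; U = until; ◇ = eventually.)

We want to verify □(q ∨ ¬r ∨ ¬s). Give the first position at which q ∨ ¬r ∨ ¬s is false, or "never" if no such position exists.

Check q ∨ ¬r ∨ ¬s at each position in order: 0 ✓, 1 ✓, 2 ✓, 3 ✓.
At position 4 the labels are {r, s}, so q ∨ ¬r ∨ ¬s is false there. This is the first violation.

4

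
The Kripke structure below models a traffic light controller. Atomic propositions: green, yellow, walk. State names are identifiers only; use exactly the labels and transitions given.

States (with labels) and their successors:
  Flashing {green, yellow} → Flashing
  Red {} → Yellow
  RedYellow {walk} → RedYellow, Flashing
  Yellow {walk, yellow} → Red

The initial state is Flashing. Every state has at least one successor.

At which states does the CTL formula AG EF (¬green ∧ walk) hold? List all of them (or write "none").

States satisfying EF (¬green ∧ walk): {Red, RedYellow, Yellow}.
States satisfying AG EF (¬green ∧ walk): {Red, Yellow}.

{Red, Yellow}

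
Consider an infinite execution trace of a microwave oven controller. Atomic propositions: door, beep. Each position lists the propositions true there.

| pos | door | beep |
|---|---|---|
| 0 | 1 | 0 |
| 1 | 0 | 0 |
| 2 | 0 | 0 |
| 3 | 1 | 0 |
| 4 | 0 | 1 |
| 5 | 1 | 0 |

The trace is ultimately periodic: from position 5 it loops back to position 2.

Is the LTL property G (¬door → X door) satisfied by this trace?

¬door → X door must hold at every position from 0 onward. It fails at position 1, so G (¬door → X door) is false.
Positions where ¬door holds: 1, 2, 4.
Check X door at each: 1→fails, 2→ok, 4→ok.

No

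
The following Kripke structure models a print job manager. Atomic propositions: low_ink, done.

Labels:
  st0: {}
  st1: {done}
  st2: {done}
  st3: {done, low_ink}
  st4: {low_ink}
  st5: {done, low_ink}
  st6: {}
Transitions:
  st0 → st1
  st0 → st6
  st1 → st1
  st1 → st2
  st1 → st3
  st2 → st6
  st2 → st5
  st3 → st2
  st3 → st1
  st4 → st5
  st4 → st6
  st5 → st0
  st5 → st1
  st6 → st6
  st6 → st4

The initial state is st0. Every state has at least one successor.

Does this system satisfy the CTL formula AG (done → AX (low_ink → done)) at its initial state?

Satisfied

States satisfying done → AX (low_ink → done): {st0, st1, st2, st3, st4, st5, st6}.
States satisfying AG (done → AX (low_ink → done)): {st0, st1, st2, st3, st4, st5, st6}.
Every state reachable from st0 satisfies done → AX (low_ink → done).
st0 ∈ Sat(AG (done → AX (low_ink → done))).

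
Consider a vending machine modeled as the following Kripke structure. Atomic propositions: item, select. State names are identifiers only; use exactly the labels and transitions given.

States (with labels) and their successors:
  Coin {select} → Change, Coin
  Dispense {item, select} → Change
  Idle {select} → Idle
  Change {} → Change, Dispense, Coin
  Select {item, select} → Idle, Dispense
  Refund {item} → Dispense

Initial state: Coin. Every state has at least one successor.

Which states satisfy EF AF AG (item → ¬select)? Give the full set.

{Idle, Select}

States satisfying AF AG (item → ¬select): {Idle}.
States satisfying EF AF AG (item → ¬select): {Idle, Select}.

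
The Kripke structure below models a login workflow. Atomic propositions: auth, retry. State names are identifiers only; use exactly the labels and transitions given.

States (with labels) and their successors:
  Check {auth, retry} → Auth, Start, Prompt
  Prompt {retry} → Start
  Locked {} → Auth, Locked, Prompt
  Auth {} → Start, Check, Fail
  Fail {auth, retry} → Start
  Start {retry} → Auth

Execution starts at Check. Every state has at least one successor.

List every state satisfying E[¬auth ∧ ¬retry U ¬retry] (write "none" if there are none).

States satisfying ¬auth ∧ ¬retry: {Locked, Auth}.
States satisfying ¬retry: {Locked, Auth}.
States satisfying E[¬auth ∧ ¬retry U ¬retry]: {Locked, Auth}.

{Locked, Auth}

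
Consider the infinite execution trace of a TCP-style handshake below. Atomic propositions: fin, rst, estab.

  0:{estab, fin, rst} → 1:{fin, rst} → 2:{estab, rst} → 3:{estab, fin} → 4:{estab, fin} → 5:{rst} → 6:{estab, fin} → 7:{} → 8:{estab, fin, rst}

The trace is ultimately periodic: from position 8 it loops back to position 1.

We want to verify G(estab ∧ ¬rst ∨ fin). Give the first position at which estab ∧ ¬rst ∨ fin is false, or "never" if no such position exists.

2

Check estab ∧ ¬rst ∨ fin at each position in order: 0 ✓, 1 ✓.
At position 2 the labels are {estab, rst}, so estab ∧ ¬rst ∨ fin is false there. This is the first violation.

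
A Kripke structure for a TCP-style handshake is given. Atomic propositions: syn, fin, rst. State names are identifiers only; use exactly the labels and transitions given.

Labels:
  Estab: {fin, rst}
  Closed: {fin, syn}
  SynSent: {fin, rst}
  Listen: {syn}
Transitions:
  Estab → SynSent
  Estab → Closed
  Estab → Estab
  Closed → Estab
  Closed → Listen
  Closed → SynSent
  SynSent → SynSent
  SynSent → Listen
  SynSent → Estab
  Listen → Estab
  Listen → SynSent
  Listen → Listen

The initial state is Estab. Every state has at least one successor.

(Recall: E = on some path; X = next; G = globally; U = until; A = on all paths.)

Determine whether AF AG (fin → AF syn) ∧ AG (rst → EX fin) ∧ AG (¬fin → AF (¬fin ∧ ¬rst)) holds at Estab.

Does not hold

States satisfying AG (fin → AF syn): ∅.
States satisfying AF AG (fin → AF syn): ∅.
States satisfying rst → EX fin: {Estab, Closed, SynSent, Listen}.
States satisfying AG (rst → EX fin): {Estab, Closed, SynSent, Listen}.
States satisfying ¬fin → AF (¬fin ∧ ¬rst): {Estab, Closed, SynSent, Listen}.
States satisfying AG (¬fin → AF (¬fin ∧ ¬rst)): {Estab, Closed, SynSent, Listen}.
States satisfying AG (rst → EX fin) ∧ AG (¬fin → AF (¬fin ∧ ¬rst)): {Estab, Closed, SynSent, Listen}.
States satisfying AF AG (fin → AF syn) ∧ AG (rst → EX fin) ∧ AG (¬fin → AF (¬fin ∧ ¬rst)): ∅.
Estab ∉ Sat(AF AG (fin → AF syn) ∧ AG (rst → EX fin) ∧ AG (¬fin → AF (¬fin ∧ ¬rst))).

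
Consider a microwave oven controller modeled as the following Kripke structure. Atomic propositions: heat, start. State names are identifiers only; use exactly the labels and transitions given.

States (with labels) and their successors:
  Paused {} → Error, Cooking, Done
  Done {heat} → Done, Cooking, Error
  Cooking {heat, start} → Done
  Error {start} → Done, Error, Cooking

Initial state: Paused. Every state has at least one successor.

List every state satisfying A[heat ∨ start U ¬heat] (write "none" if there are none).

{Paused, Error}

States satisfying heat ∨ start: {Done, Cooking, Error}.
States satisfying ¬heat: {Paused, Error}.
States satisfying A[heat ∨ start U ¬heat]: {Paused, Error}.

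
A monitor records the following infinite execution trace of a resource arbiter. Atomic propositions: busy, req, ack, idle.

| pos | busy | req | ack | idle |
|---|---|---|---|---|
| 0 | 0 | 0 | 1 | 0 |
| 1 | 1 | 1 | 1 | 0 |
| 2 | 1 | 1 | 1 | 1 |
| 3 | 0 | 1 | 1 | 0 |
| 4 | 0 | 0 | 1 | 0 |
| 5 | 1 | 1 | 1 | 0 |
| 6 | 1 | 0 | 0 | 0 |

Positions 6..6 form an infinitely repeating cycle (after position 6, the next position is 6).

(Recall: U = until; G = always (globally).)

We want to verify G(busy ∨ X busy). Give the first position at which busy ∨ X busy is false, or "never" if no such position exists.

Check busy ∨ X busy at each position in order: 0 ✓, 1 ✓, 2 ✓.
At position 3 the labels are {ack, req} and the next position 4 has {ack}, so busy ∨ X busy is false there. This is the first violation.

3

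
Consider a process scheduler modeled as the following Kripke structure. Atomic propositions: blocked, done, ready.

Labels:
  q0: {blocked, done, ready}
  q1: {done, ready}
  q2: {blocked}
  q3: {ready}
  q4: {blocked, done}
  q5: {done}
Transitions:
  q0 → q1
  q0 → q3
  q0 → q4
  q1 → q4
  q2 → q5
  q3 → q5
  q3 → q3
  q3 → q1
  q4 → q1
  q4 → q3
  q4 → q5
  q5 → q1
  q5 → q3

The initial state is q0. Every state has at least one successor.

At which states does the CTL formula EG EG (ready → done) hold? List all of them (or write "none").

States satisfying EG (ready → done): {q0, q1, q2, q4, q5}.
States satisfying EG EG (ready → done): {q0, q1, q2, q4, q5}.

{q0, q1, q2, q4, q5}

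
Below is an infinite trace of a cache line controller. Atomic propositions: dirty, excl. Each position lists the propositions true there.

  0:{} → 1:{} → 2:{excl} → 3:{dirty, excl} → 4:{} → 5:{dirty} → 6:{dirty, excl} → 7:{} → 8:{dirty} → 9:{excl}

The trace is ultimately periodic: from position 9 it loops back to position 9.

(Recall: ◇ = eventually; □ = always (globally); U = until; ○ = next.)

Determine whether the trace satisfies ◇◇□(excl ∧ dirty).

◇□(excl ∧ dirty) is false at every position 0..9, so it never becomes true and ◇◇□(excl ∧ dirty) fails.

Violated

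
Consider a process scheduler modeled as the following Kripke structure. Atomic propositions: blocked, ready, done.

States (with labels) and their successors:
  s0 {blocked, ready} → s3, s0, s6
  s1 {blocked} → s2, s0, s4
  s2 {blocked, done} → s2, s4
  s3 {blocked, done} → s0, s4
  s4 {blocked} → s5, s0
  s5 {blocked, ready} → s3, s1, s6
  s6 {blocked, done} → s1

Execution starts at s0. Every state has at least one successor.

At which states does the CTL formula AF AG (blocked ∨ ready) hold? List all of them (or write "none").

{s0, s1, s2, s3, s4, s5, s6}

States satisfying AG (blocked ∨ ready): {s0, s1, s2, s3, s4, s5, s6}.
States satisfying AF AG (blocked ∨ ready): {s0, s1, s2, s3, s4, s5, s6}.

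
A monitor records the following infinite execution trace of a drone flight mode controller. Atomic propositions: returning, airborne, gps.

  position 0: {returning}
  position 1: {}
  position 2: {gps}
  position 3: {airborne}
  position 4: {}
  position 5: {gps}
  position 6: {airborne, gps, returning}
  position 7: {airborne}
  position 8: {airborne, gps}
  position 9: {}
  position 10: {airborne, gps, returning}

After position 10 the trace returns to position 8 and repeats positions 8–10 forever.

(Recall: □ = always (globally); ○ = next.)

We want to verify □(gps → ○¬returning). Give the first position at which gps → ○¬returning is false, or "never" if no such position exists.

5

Check gps → ○¬returning at each position in order: 0 ✓, 1 ✓, 2 ✓, 3 ✓, 4 ✓.
At position 5 the labels are {gps} and the next position 6 has {airborne, gps, returning}, so gps → ○¬returning is false there. This is the first violation.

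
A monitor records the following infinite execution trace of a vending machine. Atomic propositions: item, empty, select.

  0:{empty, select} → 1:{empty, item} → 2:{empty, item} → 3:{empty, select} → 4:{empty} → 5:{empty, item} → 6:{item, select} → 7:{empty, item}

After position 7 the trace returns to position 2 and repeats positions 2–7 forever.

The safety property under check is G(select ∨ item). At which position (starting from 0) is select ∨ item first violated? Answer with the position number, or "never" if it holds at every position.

4

Check select ∨ item at each position in order: 0 ✓, 1 ✓, 2 ✓, 3 ✓.
At position 4 the labels are {empty}, so select ∨ item is false there. This is the first violation.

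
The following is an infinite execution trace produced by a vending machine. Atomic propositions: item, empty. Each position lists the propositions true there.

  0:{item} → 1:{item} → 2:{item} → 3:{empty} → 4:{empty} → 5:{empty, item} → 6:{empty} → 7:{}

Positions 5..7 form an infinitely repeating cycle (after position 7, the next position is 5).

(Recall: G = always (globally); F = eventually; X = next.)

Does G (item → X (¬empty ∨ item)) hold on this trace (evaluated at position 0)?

No

item → X (¬empty ∨ item) must hold at every position from 0 onward. It fails at position 2, so G (item → X (¬empty ∨ item)) is false.
Positions where item holds: 0, 1, 2, 5.
Check X (¬empty ∨ item) at each: 0→ok, 1→ok, 2→fails, 5→fails.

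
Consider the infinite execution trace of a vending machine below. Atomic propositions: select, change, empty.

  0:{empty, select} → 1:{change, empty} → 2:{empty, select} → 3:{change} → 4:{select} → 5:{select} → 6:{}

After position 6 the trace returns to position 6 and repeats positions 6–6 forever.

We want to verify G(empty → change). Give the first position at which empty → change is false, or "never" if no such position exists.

At position 0 the labels are {empty, select}, so empty → change is false there. This is the first violation.

0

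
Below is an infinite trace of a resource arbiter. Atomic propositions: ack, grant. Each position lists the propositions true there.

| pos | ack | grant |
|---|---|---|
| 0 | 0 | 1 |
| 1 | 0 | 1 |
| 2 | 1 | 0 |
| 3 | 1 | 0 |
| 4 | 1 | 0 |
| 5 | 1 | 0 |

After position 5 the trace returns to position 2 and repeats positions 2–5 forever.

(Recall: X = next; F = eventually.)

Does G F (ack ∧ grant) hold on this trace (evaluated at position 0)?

F (ack ∧ grant) must hold at every position from 0 onward. It fails at position 0, so G F (ack ∧ grant) is false.

No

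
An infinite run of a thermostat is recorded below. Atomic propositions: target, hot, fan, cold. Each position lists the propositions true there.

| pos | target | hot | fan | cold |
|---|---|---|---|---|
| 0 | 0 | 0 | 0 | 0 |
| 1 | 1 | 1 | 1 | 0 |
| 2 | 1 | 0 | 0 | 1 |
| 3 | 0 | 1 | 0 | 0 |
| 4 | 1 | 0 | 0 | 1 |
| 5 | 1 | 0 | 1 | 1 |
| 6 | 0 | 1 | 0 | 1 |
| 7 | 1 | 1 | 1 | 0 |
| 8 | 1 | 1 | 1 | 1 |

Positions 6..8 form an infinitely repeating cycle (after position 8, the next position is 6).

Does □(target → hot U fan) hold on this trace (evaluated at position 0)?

Does not hold

target → hot U fan must hold at every position from 0 onward. It fails at position 2, so □(target → hot U fan) is false.
Positions where target holds: 1, 2, 4, 5, 7, 8.
Check hot U fan at each: 1→ok, 2→fails, 4→fails, 5→ok, 7→ok, 8→ok.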